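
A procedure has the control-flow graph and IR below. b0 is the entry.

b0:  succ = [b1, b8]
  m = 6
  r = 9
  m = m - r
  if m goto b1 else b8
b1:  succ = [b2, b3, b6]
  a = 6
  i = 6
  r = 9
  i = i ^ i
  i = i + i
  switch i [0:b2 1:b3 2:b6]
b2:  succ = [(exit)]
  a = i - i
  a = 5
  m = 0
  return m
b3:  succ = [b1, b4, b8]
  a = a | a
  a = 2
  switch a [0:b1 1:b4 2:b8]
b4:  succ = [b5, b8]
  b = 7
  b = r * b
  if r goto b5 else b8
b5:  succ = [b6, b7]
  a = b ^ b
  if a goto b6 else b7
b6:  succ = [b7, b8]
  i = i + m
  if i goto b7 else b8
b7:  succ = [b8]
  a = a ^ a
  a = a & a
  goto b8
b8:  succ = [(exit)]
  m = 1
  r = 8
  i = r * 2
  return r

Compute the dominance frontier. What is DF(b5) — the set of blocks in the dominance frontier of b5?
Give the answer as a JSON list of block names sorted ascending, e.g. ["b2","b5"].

idom tree: b1←b0 b2←b1 b3←b1 b4←b3 b5←b4 b6←b1 b7←b1 b8←b0
Dom∩ at merges:
  b1: preds {b0,b3}: {b0} ∩ {b0,b1,b3} = {b0}; idom=b0
  b6: preds {b1,b5}: {b0,b1} ∩ {b0,b1,b3,b4,b5} = {b0,b1}; idom=b1
  b7: preds {b5,b6}: {b0,b1,b3,b4,b5} ∩ {b0,b1,b6} = {b0,b1}; idom=b1
  b8: preds {b0,b3,b4,b6,b7}: {b0} ∩ {b0,b1,b3} ∩ {b0,b1,b3,b4} ∩ {b0,b1,b6} ∩ {b0,b1,b7} = {b0}; idom=b0

DF walk-up:
  join b1 pred b0: · stop@b0
  join b1 pred b3: b3→b1 stop@b0
  join b6 pred b1: · stop@b1
  join b6 pred b5: b5→b4→b3 stop@b1
  join b7 pred b5: b5→b4→b3 stop@b1
  join b7 pred b6: b6 stop@b1
  join b8 pred b0: · stop@b0
  join b8 pred b3: b3→b1 stop@b0
  join b8 pred b4: b4→b3→b1 stop@b0
  join b8 pred b6: b6→b1 stop@b0
  join b8 pred b7: b7→b1 stop@b0
  DF(b0)=∅
  DF(b1)={b1,b8}
  DF(b2)=∅
  DF(b3)={b1,b6,b7,b8}
  DF(b4)={b6,b7,b8}
  DF(b5)={b6,b7}
  DF(b6)={b7,b8}
  DF(b7)={b8}
  DF(b8)=∅

DF(b5) = ["b6", "b7"]

Answer: ["b6", "b7"]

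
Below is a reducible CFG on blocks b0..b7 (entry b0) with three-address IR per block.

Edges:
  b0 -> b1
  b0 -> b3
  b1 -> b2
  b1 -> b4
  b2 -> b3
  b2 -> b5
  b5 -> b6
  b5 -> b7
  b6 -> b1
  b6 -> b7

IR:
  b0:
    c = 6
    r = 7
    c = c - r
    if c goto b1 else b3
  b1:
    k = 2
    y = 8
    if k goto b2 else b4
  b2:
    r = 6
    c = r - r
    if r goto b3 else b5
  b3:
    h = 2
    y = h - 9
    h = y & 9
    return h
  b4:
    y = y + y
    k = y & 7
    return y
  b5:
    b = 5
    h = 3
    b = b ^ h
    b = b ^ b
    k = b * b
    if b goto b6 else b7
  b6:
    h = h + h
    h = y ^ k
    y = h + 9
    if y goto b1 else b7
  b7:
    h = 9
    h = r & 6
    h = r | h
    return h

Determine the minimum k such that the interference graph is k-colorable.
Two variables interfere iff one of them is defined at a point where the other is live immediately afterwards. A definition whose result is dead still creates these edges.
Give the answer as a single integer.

Answer: 5

Analysis:
Block summaries:
  b0 def {c,r} use ∅
  b1 def {k,y} use ∅
  b2 def {c,r} use ∅
  b3 def {h,y} use ∅
  b4 def {k,y} use {y}
  b5 def {b,h,k} use ∅
  b6 def {h,y} use {h,k,y}
  b7 def {h} use {r}

Live sets:
  b0 li=∅ lo=∅
  b1 li=∅ lo={y}
  b2 li={y} lo={r,y}
  b3 li=∅ lo=∅
  b4 li={y} lo=∅
  b5 li={r,y} lo={h,k,r,y}
  b6 li={h,k,r,y} lo={r}
  b7 li={r} lo=∅

Interference:
  b↔{h,k,r,y}
  c↔{r,y}
  h↔{b,k,r,y}
  k↔{b,h,r,y}
  r↔{b,c,h,k,y}
  y↔{b,c,h,k,r}

Chromatic number:
  lower bound: {b,h,k,r,y} mutually conflict ⇒ χ ≥ 5
  assign b→R2 c→R2 h→R3 k→R4 r→R0 y→R1 — no edge inside a register ⇒ χ ≤ 5
  χ = 5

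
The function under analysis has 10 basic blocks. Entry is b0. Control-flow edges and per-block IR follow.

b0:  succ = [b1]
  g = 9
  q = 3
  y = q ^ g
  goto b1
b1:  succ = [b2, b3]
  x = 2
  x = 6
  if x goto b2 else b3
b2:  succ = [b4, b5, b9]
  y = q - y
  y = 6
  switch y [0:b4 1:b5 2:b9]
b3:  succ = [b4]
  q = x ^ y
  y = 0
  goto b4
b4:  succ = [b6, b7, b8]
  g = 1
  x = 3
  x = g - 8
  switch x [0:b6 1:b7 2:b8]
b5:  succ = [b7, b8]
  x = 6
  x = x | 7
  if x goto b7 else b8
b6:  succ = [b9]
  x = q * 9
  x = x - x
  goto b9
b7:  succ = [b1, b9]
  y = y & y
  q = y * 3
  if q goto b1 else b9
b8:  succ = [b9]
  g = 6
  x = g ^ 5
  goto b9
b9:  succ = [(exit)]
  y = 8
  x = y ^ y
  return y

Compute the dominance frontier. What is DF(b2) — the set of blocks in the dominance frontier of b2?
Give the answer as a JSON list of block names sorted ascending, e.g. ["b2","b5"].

idom tree: b1←b0 b2←b1 b3←b1 b4←b1 b5←b2 b6←b4 b7←b1 b8←b1 b9←b1
Dom at joins:
  b1: preds {b0,b7}: {b0} ∩ {b0,b1,b7} = {b0}; idom=b0
  b4: preds {b2,b3}: {b0,b1,b2} ∩ {b0,b1,b3} = {b0,b1}; idom=b1
  b7: preds {b4,b5}: {b0,b1,b4} ∩ {b0,b1,b2,b5} = {b0,b1}; idom=b1
  b8: preds {b4,b5}: {b0,b1,b4} ∩ {b0,b1,b2,b5} = {b0,b1}; idom=b1
  b9: preds {b2,b6,b7,b8}: {b0,b1,b2} ∩ {b0,b1,b4,b6} ∩ {b0,b1,b7} ∩ {b0,b1,b8} = {b0,b1}; idom=b1

DF derivation:
  join b1 pred b0: · stop@b0
  join b1 pred b7: b7→b1 stop@b0
  join b4 pred b2: b2 stop@b1
  join b4 pred b3: b3 stop@b1
  join b7 pred b4: b4 stop@b1
  join b7 pred b5: b5→b2 stop@b1
  join b8 pred b4: b4 stop@b1
  join b8 pred b5: b5→b2 stop@b1
  join b9 pred b2: b2 stop@b1
  join b9 pred b6: b6→b4 stop@b1
  join b9 pred b7: b7 stop@b1
  join b9 pred b8: b8 stop@b1
  b0 → ∅
  b1 → {b1}
  b2 → {b4,b7,b8,b9}
  b3 → {b4}
  b4 → {b7,b8,b9}
  b5 → {b7,b8}
  b6 → {b9}
  b7 → {b1,b9}
  b8 → {b9}
  b9 → ∅

DF(b2) = ["b4", "b7", "b8", "b9"]

Answer: ["b4", "b7", "b8", "b9"]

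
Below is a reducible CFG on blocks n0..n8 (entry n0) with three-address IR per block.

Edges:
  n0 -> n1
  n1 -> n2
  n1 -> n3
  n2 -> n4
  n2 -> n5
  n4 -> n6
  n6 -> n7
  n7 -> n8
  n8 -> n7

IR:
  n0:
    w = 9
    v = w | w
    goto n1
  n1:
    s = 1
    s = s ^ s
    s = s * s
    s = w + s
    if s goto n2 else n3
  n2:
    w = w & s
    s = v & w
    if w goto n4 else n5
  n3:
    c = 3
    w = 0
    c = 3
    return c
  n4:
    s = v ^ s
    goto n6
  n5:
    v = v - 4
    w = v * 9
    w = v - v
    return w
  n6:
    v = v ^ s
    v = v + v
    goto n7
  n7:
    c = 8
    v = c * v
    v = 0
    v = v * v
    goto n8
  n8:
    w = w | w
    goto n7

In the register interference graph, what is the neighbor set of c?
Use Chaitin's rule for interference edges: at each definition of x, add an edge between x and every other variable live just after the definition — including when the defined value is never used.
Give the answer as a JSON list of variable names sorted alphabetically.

Answer: ["v", "w"]

Working:
def/use:
  n0: def={v,w} ue=∅
  n1: def={s} ue={w}
  n2: def={s,w} ue={s,v,w}
  n3: def={c,w} ue=∅
  n4: def={s} ue={s,v}
  n5: def={v,w} ue={v}
  n6: def={v} ue={s,v}
  n7: def={c,v} ue={v}
  n8: def={w} ue={w}

Liveness:
  n0: in=∅ out={v,w}
  n1: in={v,w} out={s,v,w}
  n2: in={s,v,w} out={s,v,w}
  n3: in=∅ out=∅
  n4: in={s,v,w} out={s,v,w}
  n5: in={v} out=∅
  n6: in={s,v,w} out={v,w}
  n7: in={v,w} out={v,w}
  n8: in={v,w} out={v,w}

Interference:
  c: {v,w}
  s: {v,w}
  v: {c,s,w}
  w: {c,s,v}

N(c) = ["v", "w"]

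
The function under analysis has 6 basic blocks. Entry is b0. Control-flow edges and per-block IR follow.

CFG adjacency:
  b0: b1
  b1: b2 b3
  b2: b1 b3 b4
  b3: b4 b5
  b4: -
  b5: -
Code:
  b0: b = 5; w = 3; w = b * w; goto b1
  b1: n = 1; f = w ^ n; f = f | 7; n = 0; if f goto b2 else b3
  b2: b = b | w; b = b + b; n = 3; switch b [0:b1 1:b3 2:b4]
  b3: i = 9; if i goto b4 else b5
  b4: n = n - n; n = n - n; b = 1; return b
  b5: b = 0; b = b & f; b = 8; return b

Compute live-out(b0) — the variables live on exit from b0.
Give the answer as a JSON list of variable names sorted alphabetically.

Block summaries:
  b0: def={b,w} ue=∅
  b1: def={f,n} ue={w}
  b2: def={b,n} ue={b,w}
  b3: def={i} ue=∅
  b4: def={b,n} ue={n}
  b5: def={b} ue={f}

Liveness:
  live b0: ∅→{b,w}
  live b1: {b,w}→{b,f,n,w}
  live b2: {b,f,w}→{b,f,n,w}
  live b3: {f,n}→{f,n}
  live b4: {n}→∅
  live b5: {f}→∅

live-out(b0) = ["b", "w"]

Answer: ["b", "w"]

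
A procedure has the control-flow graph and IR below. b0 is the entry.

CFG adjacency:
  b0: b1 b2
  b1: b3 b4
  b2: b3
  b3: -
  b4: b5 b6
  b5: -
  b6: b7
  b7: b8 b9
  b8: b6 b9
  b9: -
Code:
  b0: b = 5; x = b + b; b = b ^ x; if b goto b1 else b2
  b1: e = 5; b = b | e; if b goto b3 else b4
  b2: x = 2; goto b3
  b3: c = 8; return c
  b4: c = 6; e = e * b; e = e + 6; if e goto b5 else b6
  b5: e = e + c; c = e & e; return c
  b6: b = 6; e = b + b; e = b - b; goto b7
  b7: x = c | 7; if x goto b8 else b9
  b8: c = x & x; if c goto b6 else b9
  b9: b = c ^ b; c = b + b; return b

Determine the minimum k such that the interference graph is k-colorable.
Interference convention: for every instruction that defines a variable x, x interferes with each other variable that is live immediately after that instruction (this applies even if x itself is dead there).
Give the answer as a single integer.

Per-block:
  b0 def {b,x} use ∅
  b1 def {b,e} use {b}
  b2 def {x} use ∅
  b3 def {c} use ∅
  b4 def {c,e} use {b,e}
  b5 def {c,e} use {c,e}
  b6 def {b,e} use ∅
  b7 def {x} use {c}
  b8 def {c} use {x}
  b9 def {b,c} use {b,c}

Live sets:
  b0 li=∅ lo={b}
  b1 li={b} lo={b,e}
  b2 li=∅ lo=∅
  b3 li=∅ lo=∅
  b4 li={b,e} lo={c,e}
  b5 li={c,e} lo=∅
  b6 li={c} lo={b,c}
  b7 li={b,c} lo={b,c,x}
  b8 li={b,x} lo={b,c}
  b9 li={b,c} lo=∅

Interfere edges:
  b: {c,e,x}
  c: {b,e,x}
  e: {b,c}
  x: {b,c}

Colouring:
  {b,c,e} pairwise interfere (3-clique) ⇒ χ ≥ 3
  3-colouring: r0={b}  r1={c}  r2={e,x}
  χ = 3

Answer: 3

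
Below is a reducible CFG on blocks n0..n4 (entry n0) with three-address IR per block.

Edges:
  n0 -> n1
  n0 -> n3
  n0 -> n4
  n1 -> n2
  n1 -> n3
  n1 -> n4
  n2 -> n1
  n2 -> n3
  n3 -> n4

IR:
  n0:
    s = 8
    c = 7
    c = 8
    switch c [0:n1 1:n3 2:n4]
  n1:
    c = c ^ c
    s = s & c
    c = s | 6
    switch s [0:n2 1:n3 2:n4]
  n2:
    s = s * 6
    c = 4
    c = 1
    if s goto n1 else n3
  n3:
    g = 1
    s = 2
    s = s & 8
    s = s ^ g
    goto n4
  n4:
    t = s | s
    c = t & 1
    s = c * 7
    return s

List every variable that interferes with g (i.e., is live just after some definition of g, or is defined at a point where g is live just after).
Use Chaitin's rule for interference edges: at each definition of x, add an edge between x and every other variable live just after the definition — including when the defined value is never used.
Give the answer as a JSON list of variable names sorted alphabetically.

Answer: ["s"]

Derivation:
Block summaries:
  n0: {c,s} / ∅
  n1: {c,s} / {c,s}
  n2: {c,s} / {s}
  n3: {g,s} / ∅
  n4: {c,s,t} / {s}

Live sets:
  n0 li=∅ lo={c,s}
  n1 li={c,s} lo={s}
  n2 li={s} lo={c,s}
  n3 li=∅ lo={s}
  n4 li={s} lo=∅

Interference:
  c — {s}
  g — {s}
  s — {c,g}
  t — ∅

N(g) = ["s"]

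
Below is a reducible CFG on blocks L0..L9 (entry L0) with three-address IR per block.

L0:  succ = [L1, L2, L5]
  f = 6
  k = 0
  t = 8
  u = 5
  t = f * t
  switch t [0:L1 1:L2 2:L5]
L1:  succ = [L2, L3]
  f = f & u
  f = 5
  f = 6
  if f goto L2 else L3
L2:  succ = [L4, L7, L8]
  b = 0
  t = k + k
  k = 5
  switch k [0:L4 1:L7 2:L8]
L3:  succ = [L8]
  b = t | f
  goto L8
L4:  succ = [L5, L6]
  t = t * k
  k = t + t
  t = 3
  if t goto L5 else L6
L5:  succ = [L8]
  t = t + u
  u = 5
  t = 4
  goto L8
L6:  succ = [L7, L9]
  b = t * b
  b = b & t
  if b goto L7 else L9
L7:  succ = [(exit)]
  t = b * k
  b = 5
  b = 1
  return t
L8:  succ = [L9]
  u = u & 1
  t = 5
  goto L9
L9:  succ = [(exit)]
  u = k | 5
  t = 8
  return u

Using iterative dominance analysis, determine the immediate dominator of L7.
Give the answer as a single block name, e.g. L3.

Answer: L2

Analysis:
idom tree: L1←L0 L2←L0 L3←L1 L4←L2 L5←L0 L6←L4 L7←L2 L8←L0 L9←L0
Dom at joins:
  L2: preds {L0,L1}: {L0} ∩ {L0,L1} = {L0}; idom=L0
  L5: preds {L0,L4}: {L0} ∩ {L0,L2,L4} = {L0}; idom=L0
  L7: preds {L2,L6}: {L0,L2} ∩ {L0,L2,L4,L6} = {L0,L2}; idom=L2
  L8: preds {L2,L3,L5}: {L0,L2} ∩ {L0,L1,L3} ∩ {L0,L5} = {L0}; idom=L0
  L9: preds {L6,L8}: {L0,L2,L4,L6} ∩ {L0,L8} = {L0}; idom=L0

idom(L7) = L2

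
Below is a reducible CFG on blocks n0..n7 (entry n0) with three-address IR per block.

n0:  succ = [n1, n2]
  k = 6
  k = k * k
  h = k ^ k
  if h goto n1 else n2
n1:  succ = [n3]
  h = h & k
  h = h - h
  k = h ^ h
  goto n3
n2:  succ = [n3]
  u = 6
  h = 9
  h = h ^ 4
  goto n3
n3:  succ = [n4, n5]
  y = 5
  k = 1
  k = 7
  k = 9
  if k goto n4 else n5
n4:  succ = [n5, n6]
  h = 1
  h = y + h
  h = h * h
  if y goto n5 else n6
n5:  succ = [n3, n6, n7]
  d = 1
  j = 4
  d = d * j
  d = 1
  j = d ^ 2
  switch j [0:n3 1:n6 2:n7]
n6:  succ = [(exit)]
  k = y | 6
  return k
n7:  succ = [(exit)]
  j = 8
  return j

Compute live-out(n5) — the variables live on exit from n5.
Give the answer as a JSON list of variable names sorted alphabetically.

Answer: ["y"]

Analysis:
Block summaries:
  n0 def {h,k} use ∅
  n1 def {h,k} use {h,k}
  n2 def {h,u} use ∅
  n3 def {k,y} use ∅
  n4 def {h} use {y}
  n5 def {d,j} use ∅
  n6 def {k} use {y}
  n7 def {j} use ∅

Liveness:
  n0: in=∅ out={h,k}
  n1: in={h,k} out=∅
  n2: in=∅ out=∅
  n3: in=∅ out={y}
  n4: in={y} out={y}
  n5: in={y} out={y}
  n6: in={y} out=∅
  n7: in=∅ out=∅

live-out(n5) = ["y"]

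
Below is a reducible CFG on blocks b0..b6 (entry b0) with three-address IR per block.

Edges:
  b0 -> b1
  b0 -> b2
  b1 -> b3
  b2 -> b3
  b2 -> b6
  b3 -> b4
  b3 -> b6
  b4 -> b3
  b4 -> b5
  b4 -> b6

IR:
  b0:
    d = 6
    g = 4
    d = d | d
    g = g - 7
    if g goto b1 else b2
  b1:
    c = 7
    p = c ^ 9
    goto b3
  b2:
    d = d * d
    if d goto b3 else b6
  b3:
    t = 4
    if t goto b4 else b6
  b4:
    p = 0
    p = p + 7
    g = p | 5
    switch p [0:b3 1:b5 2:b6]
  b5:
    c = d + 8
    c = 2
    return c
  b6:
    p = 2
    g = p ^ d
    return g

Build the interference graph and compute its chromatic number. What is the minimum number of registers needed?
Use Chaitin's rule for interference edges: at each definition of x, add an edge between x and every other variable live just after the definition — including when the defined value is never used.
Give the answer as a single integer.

Answer: 3

Working:
def/use:
  b0 def {d,g} use ∅
  b1 def {c,p} use ∅
  b2 def {d} use {d}
  b3 def {t} use ∅
  b4 def {g,p} use ∅
  b5 def {c} use {d}
  b6 def {g,p} use {d}

Live sets:
  b0: in=∅ out={d}
  b1: in={d} out={d}
  b2: in={d} out={d}
  b3: in={d} out={d}
  b4: in={d} out={d}
  b5: in={d} out=∅
  b6: in={d} out=∅

Interfere edges:
  c↔{d}
  d↔{c,g,p,t}
  g↔{d,p}
  p↔{d,g}
  t↔{d}

Chromatic number:
  lower bound: {d,g,p} mutually conflict ⇒ χ ≥ 3
  3-colouring: R0={d}  R1={c,g,t}  R2={p}
  χ = 3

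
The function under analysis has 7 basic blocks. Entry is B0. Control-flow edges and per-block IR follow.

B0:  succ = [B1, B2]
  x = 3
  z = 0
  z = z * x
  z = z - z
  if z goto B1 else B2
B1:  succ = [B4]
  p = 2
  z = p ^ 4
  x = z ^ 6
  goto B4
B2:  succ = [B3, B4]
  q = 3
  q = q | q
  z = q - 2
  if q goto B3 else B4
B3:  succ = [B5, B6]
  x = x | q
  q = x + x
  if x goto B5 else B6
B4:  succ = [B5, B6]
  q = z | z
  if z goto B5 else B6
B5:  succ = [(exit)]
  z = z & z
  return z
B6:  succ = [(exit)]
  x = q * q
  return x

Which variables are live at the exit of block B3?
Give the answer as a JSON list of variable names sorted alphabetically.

def/use:
  B0: def={x,z} ue=∅
  B1: def={p,x,z} ue=∅
  B2: def={q,z} ue=∅
  B3: def={q,x} ue={q,x}
  B4: def={q} ue={z}
  B5: def={z} ue={z}
  B6: def={x} ue={q}

Live sets:
  B0 li=∅ lo={x}
  B1 li=∅ lo={z}
  B2 li={x} lo={q,x,z}
  B3 li={q,x,z} lo={q,z}
  B4 li={z} lo={q,z}
  B5 li={z} lo=∅
  B6 li={q} lo=∅

live-out(B3) = ["q", "z"]

Answer: ["q", "z"]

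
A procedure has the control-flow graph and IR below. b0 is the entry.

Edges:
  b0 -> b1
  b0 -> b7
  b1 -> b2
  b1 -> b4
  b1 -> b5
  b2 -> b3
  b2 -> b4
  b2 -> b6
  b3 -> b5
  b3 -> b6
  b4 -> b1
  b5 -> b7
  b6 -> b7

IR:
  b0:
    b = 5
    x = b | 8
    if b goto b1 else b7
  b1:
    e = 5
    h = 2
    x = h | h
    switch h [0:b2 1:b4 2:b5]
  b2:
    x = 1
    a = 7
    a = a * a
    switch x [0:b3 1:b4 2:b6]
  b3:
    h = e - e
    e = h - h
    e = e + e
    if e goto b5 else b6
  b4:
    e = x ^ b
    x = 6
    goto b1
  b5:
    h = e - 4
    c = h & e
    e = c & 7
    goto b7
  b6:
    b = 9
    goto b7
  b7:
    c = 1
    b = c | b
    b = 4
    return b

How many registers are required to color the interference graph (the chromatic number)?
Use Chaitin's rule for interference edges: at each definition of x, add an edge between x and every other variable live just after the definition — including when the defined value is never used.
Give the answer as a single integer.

Answer: 4

Working:
def/use:
  b0: def={b,x} ue=∅
  b1: def={e,h,x} ue=∅
  b2: def={a,x} ue=∅
  b3: def={e,h} ue={e}
  b4: def={e,x} ue={b,x}
  b5: def={c,e,h} ue={e}
  b6: def={b} ue=∅
  b7: def={b,c} ue={b}

Liveness:
  live b0: ∅→{b}
  live b1: {b}→{b,e,x}
  live b2: {b,e}→{b,e,x}
  live b3: {b,e}→{b,e}
  live b4: {b,x}→{b}
  live b5: {b,e}→{b}
  live b6: ∅→{b}
  live b7: {b}→∅

Interfere edges:
  a: {b,e,x}
  b: {a,c,e,h,x}
  c: {b}
  e: {a,b,h,x}
  h: {b,e,x}
  x: {a,b,e,h}

Registers:
  {a,b,e,x} pairwise interfere (4-clique) ⇒ χ ≥ 4
  4-colouring: c0={b}  c1={c,e}  c2={x}  c3={a,h}
  χ = 4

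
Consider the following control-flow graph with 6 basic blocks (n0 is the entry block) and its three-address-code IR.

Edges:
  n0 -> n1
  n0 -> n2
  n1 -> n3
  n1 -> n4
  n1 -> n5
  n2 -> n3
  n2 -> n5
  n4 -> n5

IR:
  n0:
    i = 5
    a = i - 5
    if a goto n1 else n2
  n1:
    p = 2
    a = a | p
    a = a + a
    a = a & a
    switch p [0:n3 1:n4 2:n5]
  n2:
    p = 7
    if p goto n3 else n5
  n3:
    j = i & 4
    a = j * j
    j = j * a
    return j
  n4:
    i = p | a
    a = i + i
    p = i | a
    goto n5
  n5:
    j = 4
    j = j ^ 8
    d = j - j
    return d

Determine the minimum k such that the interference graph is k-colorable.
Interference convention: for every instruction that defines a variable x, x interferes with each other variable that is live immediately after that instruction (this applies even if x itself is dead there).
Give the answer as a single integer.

Answer: 3

Derivation:
def/use:
  n0: def={a,i} ue=∅
  n1: def={a,p} ue={a}
  n2: def={p} ue=∅
  n3: def={a,j} ue={i}
  n4: def={a,i,p} ue={a,p}
  n5: def={d,j} ue=∅

Live sets:
  n0: in=∅ out={a,i}
  n1: in={a,i} out={a,i,p}
  n2: in={i} out={i}
  n3: in={i} out=∅
  n4: in={a,p} out=∅
  n5: in=∅ out=∅

Interfere edges:
  a: {i,j,p}
  d: ∅
  i: {a,p}
  j: {a}
  p: {a,i}

Chromatic number:
  lower bound: {a,i,p} mutually conflict ⇒ χ ≥ 3
  3-colouring: R0={a,d}  R1={i,j}  R2={p}
  χ = 3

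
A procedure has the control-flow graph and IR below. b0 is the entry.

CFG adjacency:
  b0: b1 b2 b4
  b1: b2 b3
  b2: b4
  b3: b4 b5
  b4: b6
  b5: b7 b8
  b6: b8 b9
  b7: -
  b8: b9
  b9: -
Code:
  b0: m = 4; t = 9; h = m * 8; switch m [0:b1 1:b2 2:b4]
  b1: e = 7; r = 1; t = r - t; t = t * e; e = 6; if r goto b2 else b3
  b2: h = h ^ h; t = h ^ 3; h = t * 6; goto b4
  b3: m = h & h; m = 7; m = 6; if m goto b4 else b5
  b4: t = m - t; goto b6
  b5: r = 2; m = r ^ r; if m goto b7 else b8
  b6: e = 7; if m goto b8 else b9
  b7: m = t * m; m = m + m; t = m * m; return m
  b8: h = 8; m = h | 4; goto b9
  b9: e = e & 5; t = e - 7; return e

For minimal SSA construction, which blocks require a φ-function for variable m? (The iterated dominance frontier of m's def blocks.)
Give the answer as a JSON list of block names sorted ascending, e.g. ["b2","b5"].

idom tree: b1←b0 b2←b0 b3←b1 b4←b0 b5←b3 b6←b4 b7←b5 b8←b0 b9←b0
Dom∩ at merges:
  b2: preds {b0,b1}: {b0} ∩ {b0,b1} = {b0}; idom=b0
  b4: preds {b0,b2,b3}: {b0} ∩ {b0,b2} ∩ {b0,b1,b3} = {b0}; idom=b0
  b8: preds {b5,b6}: {b0,b1,b3,b5} ∩ {b0,b4,b6} = {b0}; idom=b0
  b9: preds {b6,b8}: {b0,b4,b6} ∩ {b0,b8} = {b0}; idom=b0

DF walk-up:
  b2←b0: walk · to b0
  b2←b1: walk b1 to b0
  b4←b0: walk · to b0
  b4←b2: walk b2 to b0
  b4←b3: walk b3→b1 to b0
  b8←b5: walk b5→b3→b1 to b0
  b8←b6: walk b6→b4 to b0
  b9←b6: walk b6→b4 to b0
  b9←b8: walk b8 to b0
  b0: DF=∅
  b1: DF={b2,b4,b8}
  b2: DF={b4}
  b3: DF={b4,b8}
  b4: DF={b8,b9}
  b5: DF={b8}
  b6: DF={b8,b9}
  b7: DF=∅
  b8: DF={b9}
  b9: DF=∅

φ for m: defs {b0,b3,b5,b7,b8}
  DF⁺ = {b4,b8,b9}

Answer: ["b4", "b8", "b9"]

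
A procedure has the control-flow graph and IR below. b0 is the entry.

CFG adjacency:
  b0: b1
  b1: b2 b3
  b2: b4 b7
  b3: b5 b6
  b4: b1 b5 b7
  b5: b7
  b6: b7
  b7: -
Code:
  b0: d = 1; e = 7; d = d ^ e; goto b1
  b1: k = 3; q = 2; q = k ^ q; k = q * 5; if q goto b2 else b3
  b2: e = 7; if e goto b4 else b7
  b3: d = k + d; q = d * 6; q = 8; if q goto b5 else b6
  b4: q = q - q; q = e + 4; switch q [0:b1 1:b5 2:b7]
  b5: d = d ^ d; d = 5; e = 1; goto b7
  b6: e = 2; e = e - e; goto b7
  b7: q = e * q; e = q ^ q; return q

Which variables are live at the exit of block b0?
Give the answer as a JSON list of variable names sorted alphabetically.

Answer: ["d"]

Derivation:
def/use:
  b0: def={d,e} ue=∅
  b1: def={k,q} ue=∅
  b2: def={e} ue=∅
  b3: def={d,q} ue={d,k}
  b4: def={q} ue={e,q}
  b5: def={d,e} ue={d}
  b6: def={e} ue=∅
  b7: def={e,q} ue={e,q}

Liveness:
  live b0: ∅→{d}
  live b1: {d}→{d,k,q}
  live b2: {d,q}→{d,e,q}
  live b3: {d,k}→{d,q}
  live b4: {d,e,q}→{d,e,q}
  live b5: {d,q}→{e,q}
  live b6: {q}→{e,q}
  live b7: {e,q}→∅

live-out(b0) = ["d"]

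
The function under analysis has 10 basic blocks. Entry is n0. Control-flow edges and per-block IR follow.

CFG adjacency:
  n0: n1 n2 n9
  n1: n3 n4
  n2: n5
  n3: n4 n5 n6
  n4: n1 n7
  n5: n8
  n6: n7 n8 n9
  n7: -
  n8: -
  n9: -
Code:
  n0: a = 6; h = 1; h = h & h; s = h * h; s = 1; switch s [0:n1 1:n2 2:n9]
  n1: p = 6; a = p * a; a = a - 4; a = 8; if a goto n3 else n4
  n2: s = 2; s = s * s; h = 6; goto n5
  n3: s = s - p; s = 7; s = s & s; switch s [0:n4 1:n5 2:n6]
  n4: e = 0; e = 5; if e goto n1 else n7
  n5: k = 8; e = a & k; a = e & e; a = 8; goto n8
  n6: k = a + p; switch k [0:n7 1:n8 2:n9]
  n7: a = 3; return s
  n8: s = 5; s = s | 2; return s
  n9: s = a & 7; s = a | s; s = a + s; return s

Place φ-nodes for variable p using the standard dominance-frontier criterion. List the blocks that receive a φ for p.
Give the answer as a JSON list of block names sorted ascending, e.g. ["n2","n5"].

Answer: ["n1", "n5", "n8", "n9"]

Derivation:
idom tree: n1←n0 n2←n0 n3←n1 n4←n1 n5←n0 n6←n3 n7←n1 n8←n0 n9←n0
Join-block Dom:
  n1: preds {n0,n4}: {n0} ∩ {n0,n1,n4} = {n0}; idom=n0
  n4: preds {n1,n3}: {n0,n1} ∩ {n0,n1,n3} = {n0,n1}; idom=n1
  n5: preds {n2,n3}: {n0,n2} ∩ {n0,n1,n3} = {n0}; idom=n0
  n7: preds {n4,n6}: {n0,n1,n4} ∩ {n0,n1,n3,n6} = {n0,n1}; idom=n1
  n8: preds {n5,n6}: {n0,n5} ∩ {n0,n1,n3,n6} = {n0}; idom=n0
  n9: preds {n0,n6}: {n0} ∩ {n0,n1,n3,n6} = {n0}; idom=n0

DF derivation:
  n1←n0: walk · to n0
  n1←n4: walk n4→n1 to n0
  n4←n1: walk · to n1
  n4←n3: walk n3 to n1
  n5←n2: walk n2 to n0
  n5←n3: walk n3→n1 to n0
  n7←n4: walk n4 to n1
  n7←n6: walk n6→n3 to n1
  n8←n5: walk n5 to n0
  n8←n6: walk n6→n3→n1 to n0
  n9←n0: walk · to n0
  n9←n6: walk n6→n3→n1 to n0
  n0: DF=∅
  n1: DF={n1,n5,n8,n9}
  n2: DF={n5}
  n3: DF={n4,n5,n7,n8,n9}
  n4: DF={n1,n7}
  n5: DF={n8}
  n6: DF={n7,n8,n9}
  n7: DF=∅
  n8: DF=∅
  n9: DF=∅

φ for p: defs {n1}
  DF⁺ = {n1,n5,n8,n9}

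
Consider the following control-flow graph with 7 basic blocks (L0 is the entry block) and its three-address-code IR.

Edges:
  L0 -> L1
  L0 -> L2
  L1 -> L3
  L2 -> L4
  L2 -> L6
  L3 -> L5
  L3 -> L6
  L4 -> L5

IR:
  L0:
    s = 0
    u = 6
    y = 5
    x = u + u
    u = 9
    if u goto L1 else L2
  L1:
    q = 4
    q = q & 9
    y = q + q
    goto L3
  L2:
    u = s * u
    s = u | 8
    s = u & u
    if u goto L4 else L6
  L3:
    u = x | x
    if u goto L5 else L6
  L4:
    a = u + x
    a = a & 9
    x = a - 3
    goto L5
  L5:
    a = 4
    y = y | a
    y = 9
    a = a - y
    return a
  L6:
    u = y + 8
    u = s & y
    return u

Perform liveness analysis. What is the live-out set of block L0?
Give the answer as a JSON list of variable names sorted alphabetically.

def/use:
  L0 def {s,u,x,y} use ∅
  L1 def {q,y} use ∅
  L2 def {s,u} use {s,u}
  L3 def {u} use {x}
  L4 def {a,x} use {u,x}
  L5 def {a,y} use {y}
  L6 def {u} use {s,y}

Live sets:
  L0: in=∅ out={s,u,x,y}
  L1: in={s,x} out={s,x,y}
  L2: in={s,u,x,y} out={s,u,x,y}
  L3: in={s,x,y} out={s,y}
  L4: in={u,x,y} out={y}
  L5: in={y} out=∅
  L6: in={s,y} out=∅

live-out(L0) = ["s", "u", "x", "y"]

Answer: ["s", "u", "x", "y"]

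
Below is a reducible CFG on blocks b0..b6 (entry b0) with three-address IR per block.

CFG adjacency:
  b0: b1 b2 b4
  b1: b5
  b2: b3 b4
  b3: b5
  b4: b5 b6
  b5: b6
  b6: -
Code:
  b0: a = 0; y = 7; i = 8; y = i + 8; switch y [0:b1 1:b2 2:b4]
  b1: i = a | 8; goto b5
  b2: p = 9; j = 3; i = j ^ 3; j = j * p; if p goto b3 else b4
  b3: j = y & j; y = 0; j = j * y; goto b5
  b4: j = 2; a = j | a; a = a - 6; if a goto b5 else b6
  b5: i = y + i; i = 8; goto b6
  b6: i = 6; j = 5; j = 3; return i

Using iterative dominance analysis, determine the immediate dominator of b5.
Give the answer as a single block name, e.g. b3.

idom tree: b1←b0 b2←b0 b3←b2 b4←b0 b5←b0 b6←b0
Dom∩ at merges:
  b4: preds {b0,b2}: {b0} ∩ {b0,b2} = {b0}; idom=b0
  b5: preds {b1,b3,b4}: {b0,b1} ∩ {b0,b2,b3} ∩ {b0,b4} = {b0}; idom=b0
  b6: preds {b4,b5}: {b0,b4} ∩ {b0,b5} = {b0}; idom=b0

idom(b5) = b0

Answer: b0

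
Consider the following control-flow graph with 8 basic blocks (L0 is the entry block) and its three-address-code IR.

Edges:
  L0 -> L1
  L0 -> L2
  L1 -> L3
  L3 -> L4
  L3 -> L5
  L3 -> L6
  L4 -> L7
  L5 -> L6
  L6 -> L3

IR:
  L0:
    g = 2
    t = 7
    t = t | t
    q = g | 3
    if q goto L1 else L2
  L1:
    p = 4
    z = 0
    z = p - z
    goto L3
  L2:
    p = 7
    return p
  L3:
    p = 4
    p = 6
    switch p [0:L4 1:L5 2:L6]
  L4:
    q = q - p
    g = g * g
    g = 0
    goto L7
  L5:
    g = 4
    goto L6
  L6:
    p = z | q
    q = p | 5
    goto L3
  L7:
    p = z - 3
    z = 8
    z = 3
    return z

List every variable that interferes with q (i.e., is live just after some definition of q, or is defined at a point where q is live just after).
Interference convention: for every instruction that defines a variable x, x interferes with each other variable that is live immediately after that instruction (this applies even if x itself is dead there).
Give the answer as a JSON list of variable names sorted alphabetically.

def/use:
  L0 def {g,q,t} use ∅
  L1 def {p,z} use ∅
  L2 def {p} use ∅
  L3 def {p} use ∅
  L4 def {g,q} use {g,p,q}
  L5 def {g} use ∅
  L6 def {p,q} use {q,z}
  L7 def {p,z} use {z}

Live sets:
  L0: in=∅ out={g,q}
  L1: in={g,q} out={g,q,z}
  L2: in=∅ out=∅
  L3: in={g,q,z} out={g,p,q,z}
  L4: in={g,p,q,z} out={z}
  L5: in={q,z} out={g,q,z}
  L6: in={g,q,z} out={g,q,z}
  L7: in={z} out=∅

Interfere edges:
  g: {p,q,t,z}
  p: {g,q,z}
  q: {g,p,z}
  t: {g}
  z: {g,p,q}

N(q) = ["g", "p", "z"]

Answer: ["g", "p", "z"]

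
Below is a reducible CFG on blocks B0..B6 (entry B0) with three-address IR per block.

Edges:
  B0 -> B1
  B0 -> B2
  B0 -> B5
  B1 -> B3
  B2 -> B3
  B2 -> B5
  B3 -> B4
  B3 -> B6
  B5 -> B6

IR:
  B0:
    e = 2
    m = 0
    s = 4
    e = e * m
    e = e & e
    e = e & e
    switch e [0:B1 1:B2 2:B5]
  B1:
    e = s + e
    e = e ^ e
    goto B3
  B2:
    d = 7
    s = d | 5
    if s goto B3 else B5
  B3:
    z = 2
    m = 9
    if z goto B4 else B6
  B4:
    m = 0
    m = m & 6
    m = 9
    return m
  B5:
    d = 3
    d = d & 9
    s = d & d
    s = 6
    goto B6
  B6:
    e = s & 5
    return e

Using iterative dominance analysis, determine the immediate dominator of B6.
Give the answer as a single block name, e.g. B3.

idom tree: B1←B0 B2←B0 B3←B0 B4←B3 B5←B0 B6←B0
Dom at joins:
  B3: preds {B1,B2}: {B0,B1} ∩ {B0,B2} = {B0}; idom=B0
  B5: preds {B0,B2}: {B0} ∩ {B0,B2} = {B0}; idom=B0
  B6: preds {B3,B5}: {B0,B3} ∩ {B0,B5} = {B0}; idom=B0

idom(B6) = B0

Answer: B0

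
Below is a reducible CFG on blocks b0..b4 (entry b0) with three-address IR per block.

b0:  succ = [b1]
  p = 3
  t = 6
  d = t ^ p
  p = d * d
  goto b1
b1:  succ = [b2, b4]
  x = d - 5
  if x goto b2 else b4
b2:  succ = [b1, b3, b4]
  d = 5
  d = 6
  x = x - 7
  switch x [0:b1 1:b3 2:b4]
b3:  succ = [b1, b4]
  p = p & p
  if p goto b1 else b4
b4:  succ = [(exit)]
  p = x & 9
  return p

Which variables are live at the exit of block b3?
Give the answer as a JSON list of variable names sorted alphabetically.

Answer: ["d", "p", "x"]

Derivation:
Block summaries:
  b0: {d,p,t} / ∅
  b1: {x} / {d}
  b2: {d,x} / {x}
  b3: {p} / {p}
  b4: {p} / {x}

Live sets:
  live b0: ∅→{d,p}
  live b1: {d,p}→{p,x}
  live b2: {p,x}→{d,p,x}
  live b3: {d,p,x}→{d,p,x}
  live b4: {x}→∅

live-out(b3) = ["d", "p", "x"]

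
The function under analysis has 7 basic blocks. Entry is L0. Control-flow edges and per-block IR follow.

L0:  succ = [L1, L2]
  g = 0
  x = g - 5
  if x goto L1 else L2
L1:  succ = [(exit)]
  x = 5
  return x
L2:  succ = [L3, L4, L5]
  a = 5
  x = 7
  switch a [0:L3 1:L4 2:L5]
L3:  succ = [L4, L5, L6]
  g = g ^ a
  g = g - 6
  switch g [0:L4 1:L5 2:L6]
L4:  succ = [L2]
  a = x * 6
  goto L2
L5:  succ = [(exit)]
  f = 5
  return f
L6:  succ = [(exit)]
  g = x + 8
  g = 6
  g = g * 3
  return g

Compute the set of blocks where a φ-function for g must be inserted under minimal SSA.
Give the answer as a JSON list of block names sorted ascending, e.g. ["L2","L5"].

idom tree: L1←L0 L2←L0 L3←L2 L4←L2 L5←L2 L6←L3
Join-block Dom:
  L2: preds {L0,L4}: {L0} ∩ {L0,L2,L4} = {L0}; idom=L0
  L4: preds {L2,L3}: {L0,L2} ∩ {L0,L2,L3} = {L0,L2}; idom=L2
  L5: preds {L2,L3}: {L0,L2} ∩ {L0,L2,L3} = {L0,L2}; idom=L2

DF walk-up:
  join L2 pred L0: · stop@L0
  join L2 pred L4: L4→L2 stop@L0
  join L4 pred L2: · stop@L2
  join L4 pred L3: L3 stop@L2
  join L5 pred L2: · stop@L2
  join L5 pred L3: L3 stop@L2
  L0 → ∅
  L1 → ∅
  L2 → {L2}
  L3 → {L4,L5}
  L4 → {L2}
  L5 → ∅
  L6 → ∅

φ for g: defs {L0,L3,L6}
  DF⁺ = {L2,L4,L5}

Answer: ["L2", "L4", "L5"]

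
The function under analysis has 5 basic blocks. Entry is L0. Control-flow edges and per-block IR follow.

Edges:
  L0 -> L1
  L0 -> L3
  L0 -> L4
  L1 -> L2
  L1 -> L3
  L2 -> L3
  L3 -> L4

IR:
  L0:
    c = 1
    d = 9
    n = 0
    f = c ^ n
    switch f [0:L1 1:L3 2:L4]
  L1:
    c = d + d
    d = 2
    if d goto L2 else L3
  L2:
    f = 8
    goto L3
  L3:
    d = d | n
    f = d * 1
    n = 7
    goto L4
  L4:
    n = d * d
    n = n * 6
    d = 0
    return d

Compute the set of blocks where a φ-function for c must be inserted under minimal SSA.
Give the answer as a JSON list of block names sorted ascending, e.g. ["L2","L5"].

Answer: ["L3", "L4"]

Derivation:
idom tree: L1←L0 L2←L1 L3←L0 L4←L0
Dom at joins:
  L3: preds {L0,L1,L2}: {L0} ∩ {L0,L1} ∩ {L0,L1,L2} = {L0}; idom=L0
  L4: preds {L0,L3}: {L0} ∩ {L0,L3} = {L0}; idom=L0

DF derivation:
  L3←L0: walk · to L0
  L3←L1: walk L1 to L0
  L3←L2: walk L2→L1 to L0
  L4←L0: walk · to L0
  L4←L3: walk L3 to L0
  DF(L0)=∅
  DF(L1)={L3}
  DF(L2)={L3}
  DF(L3)={L4}
  DF(L4)=∅

φ for c: defs {L0,L1}
  DF⁺ = {L3,L4}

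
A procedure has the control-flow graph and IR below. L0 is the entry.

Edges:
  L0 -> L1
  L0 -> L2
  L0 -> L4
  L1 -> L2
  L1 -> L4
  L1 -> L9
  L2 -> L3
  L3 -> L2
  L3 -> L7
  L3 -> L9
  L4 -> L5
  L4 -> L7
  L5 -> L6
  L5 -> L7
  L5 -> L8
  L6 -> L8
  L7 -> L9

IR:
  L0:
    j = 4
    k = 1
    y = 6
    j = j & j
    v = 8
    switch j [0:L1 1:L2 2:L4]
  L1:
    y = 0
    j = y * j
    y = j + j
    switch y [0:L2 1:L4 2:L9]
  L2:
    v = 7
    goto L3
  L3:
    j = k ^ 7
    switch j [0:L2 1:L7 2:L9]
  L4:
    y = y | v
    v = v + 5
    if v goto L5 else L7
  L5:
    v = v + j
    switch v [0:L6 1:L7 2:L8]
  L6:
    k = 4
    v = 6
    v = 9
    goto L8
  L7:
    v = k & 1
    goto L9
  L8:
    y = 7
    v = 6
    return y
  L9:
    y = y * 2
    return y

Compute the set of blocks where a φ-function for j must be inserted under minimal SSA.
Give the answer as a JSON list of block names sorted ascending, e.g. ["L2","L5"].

idom tree: L1←L0 L2←L0 L3←L2 L4←L0 L5←L4 L6←L5 L7←L0 L8←L5 L9←L0
Join-block Dom:
  L2: preds {L0,L1,L3}: {L0} ∩ {L0,L1} ∩ {L0,L2,L3} = {L0}; idom=L0
  L4: preds {L0,L1}: {L0} ∩ {L0,L1} = {L0}; idom=L0
  L7: preds {L3,L4,L5}: {L0,L2,L3} ∩ {L0,L4} ∩ {L0,L4,L5} = {L0}; idom=L0
  L8: preds {L5,L6}: {L0,L4,L5} ∩ {L0,L4,L5,L6} = {L0,L4,L5}; idom=L5
  L9: preds {L1,L3,L7}: {L0,L1} ∩ {L0,L2,L3} ∩ {L0,L7} = {L0}; idom=L0

Frontier:
  join L2 pred L0: · stop@L0
  join L2 pred L1: L1 stop@L0
  join L2 pred L3: L3→L2 stop@L0
  join L4 pred L0: · stop@L0
  join L4 pred L1: L1 stop@L0
  join L7 pred L3: L3→L2 stop@L0
  join L7 pred L4: L4 stop@L0
  join L7 pred L5: L5→L4 stop@L0
  join L8 pred L5: · stop@L5
  join L8 pred L6: L6 stop@L5
  join L9 pred L1: L1 stop@L0
  join L9 pred L3: L3→L2 stop@L0
  join L9 pred L7: L7 stop@L0
  DF(L0)=∅
  DF(L1)={L2,L4,L9}
  DF(L2)={L2,L7,L9}
  DF(L3)={L2,L7,L9}
  DF(L4)={L7}
  DF(L5)={L7}
  DF(L6)={L8}
  DF(L7)={L9}
  DF(L8)=∅
  DF(L9)=∅

φ for j: defs {L0,L1,L3}
  DF⁺ = {L2,L4,L7,L9}

Answer: ["L2", "L4", "L7", "L9"]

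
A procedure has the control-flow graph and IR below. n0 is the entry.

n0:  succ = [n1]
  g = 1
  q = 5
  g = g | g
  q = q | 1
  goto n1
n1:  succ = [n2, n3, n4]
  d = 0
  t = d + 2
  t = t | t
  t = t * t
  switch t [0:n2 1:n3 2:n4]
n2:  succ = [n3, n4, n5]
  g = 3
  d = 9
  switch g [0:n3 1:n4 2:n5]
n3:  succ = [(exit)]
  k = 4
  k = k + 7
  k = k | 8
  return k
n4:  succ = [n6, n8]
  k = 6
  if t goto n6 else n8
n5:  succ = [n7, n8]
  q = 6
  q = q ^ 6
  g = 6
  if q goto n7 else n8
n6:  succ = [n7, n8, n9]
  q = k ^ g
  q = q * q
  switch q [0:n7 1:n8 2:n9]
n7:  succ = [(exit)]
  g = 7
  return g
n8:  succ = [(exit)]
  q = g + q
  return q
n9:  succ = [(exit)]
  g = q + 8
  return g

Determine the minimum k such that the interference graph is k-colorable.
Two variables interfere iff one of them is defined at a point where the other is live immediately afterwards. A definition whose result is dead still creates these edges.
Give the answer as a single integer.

Block summaries:
  n0: def={g,q} ue=∅
  n1: def={d,t} ue=∅
  n2: def={d,g} ue=∅
  n3: def={k} ue=∅
  n4: def={k} ue={t}
  n5: def={g,q} ue=∅
  n6: def={q} ue={g,k}
  n7: def={g} ue=∅
  n8: def={q} ue={g,q}
  n9: def={g} ue={q}

Backward fixpoint:
  n0 li=∅ lo={g,q}
  n1 li={g,q} lo={g,q,t}
  n2 li={q,t} lo={g,q,t}
  n3 li=∅ lo=∅
  n4 li={g,q,t} lo={g,k,q}
  n5 li=∅ lo={g,q}
  n6 li={g,k} lo={g,q}
  n7 li=∅ lo=∅
  n8 li={g,q} lo=∅
  n9 li={q} lo=∅

Interfere edges:
  d↔{g,q,t}
  g↔{d,k,q,t}
  k↔{g,q,t}
  q↔{d,g,k,t}
  t↔{d,g,k,q}

Colouring:
  {d,g,q,t} pairwise interfere (4-clique) ⇒ χ ≥ 4
  assign d→c3 g→c0 k→c3 q→c1 t→c2 — no edge inside a register ⇒ χ ≤ 4
  χ = 4

Answer: 4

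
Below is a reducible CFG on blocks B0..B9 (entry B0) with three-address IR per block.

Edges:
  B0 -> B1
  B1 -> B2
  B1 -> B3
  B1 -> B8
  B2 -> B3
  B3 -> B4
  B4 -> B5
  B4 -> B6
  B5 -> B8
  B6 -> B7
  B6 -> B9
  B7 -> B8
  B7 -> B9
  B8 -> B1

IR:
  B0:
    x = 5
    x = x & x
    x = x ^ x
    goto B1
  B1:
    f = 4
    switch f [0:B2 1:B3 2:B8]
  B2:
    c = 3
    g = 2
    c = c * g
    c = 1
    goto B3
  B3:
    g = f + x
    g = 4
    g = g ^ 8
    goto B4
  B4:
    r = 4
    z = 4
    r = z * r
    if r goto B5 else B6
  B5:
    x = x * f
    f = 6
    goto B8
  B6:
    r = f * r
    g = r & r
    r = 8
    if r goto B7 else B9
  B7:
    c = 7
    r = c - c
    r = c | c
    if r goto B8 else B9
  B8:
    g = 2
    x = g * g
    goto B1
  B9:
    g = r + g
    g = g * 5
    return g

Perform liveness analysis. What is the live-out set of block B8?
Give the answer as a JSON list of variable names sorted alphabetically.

Answer: ["x"]

Working:
Per-block:
  B0: {x} / ∅
  B1: {f} / ∅
  B2: {c,g} / ∅
  B3: {g} / {f,x}
  B4: {r,z} / ∅
  B5: {f,x} / {f,x}
  B6: {g,r} / {f,r}
  B7: {c,r} / ∅
  B8: {g,x} / ∅
  B9: {g} / {g,r}

Backward fixpoint:
  B0: in=∅ out={x}
  B1: in={x} out={f,x}
  B2: in={f,x} out={f,x}
  B3: in={f,x} out={f,x}
  B4: in={f,x} out={f,r,x}
  B5: in={f,x} out=∅
  B6: in={f,r} out={g,r}
  B7: in={g} out={g,r}
  B8: in=∅ out={x}
  B9: in={g,r} out=∅

live-out(B8) = ["x"]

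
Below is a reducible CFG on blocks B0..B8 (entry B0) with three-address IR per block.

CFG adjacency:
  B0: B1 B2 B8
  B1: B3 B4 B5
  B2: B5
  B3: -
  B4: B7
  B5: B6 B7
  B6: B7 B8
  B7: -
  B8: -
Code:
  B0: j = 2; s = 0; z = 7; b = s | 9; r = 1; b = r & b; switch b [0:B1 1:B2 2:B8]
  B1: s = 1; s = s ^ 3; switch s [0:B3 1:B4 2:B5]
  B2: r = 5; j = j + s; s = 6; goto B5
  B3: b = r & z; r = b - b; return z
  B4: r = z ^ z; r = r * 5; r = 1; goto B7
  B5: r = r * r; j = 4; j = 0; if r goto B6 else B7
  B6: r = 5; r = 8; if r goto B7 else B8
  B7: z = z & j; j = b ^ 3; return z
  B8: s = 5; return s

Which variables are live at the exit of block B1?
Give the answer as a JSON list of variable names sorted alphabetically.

Answer: ["b", "j", "r", "z"]

Working:
Block summaries:
  B0: def={b,j,r,s,z} ue=∅
  B1: def={s} ue=∅
  B2: def={j,r,s} ue={j,s}
  B3: def={b,r} ue={r,z}
  B4: def={r} ue={z}
  B5: def={j,r} ue={r}
  B6: def={r} ue=∅
  B7: def={j,z} ue={b,j,z}
  B8: def={s} ue=∅

Live sets:
  B0 li=∅ lo={b,j,r,s,z}
  B1 li={b,j,r,z} lo={b,j,r,z}
  B2 li={b,j,s,z} lo={b,r,z}
  B3 li={r,z} lo=∅
  B4 li={b,j,z} lo={b,j,z}
  B5 li={b,r,z} lo={b,j,z}
  B6 li={b,j,z} lo={b,j,z}
  B7 li={b,j,z} lo=∅
  B8 li=∅ lo=∅

live-out(B1) = ["b", "j", "r", "z"]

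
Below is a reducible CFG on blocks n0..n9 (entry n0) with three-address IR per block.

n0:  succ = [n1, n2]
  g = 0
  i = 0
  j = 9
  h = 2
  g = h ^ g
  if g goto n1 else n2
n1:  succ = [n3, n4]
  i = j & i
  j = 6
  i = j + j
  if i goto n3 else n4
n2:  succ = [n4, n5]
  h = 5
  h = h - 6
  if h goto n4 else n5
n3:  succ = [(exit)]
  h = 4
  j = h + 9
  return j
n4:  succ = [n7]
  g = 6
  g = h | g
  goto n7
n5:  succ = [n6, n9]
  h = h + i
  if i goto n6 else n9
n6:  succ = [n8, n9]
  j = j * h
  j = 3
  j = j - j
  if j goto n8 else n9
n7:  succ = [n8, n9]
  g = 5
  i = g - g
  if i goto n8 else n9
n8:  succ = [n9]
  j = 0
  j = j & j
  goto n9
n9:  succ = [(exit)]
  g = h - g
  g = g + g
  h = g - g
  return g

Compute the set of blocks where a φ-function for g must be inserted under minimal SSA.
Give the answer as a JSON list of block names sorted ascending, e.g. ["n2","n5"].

Answer: ["n8", "n9"]

Derivation:
idom tree: n1←n0 n2←n0 n3←n1 n4←n0 n5←n2 n6←n5 n7←n4 n8←n0 n9←n0
Join-block Dom:
  n4: preds {n1,n2}: {n0,n1} ∩ {n0,n2} = {n0}; idom=n0
  n8: preds {n6,n7}: {n0,n2,n5,n6} ∩ {n0,n4,n7} = {n0}; idom=n0
  n9: preds {n5,n6,n7,n8}: {n0,n2,n5} ∩ {n0,n2,n5,n6} ∩ {n0,n4,n7} ∩ {n0,n8} = {n0}; idom=n0

DF derivation:
  n4←n1: walk n1 to n0
  n4←n2: walk n2 to n0
  n8←n6: walk n6→n5→n2 to n0
  n8←n7: walk n7→n4 to n0
  n9←n5: walk n5→n2 to n0
  n9←n6: walk n6→n5→n2 to n0
  n9←n7: walk n7→n4 to n0
  n9←n8: walk n8 to n0
  n0: DF=∅
  n1: DF={n4}
  n2: DF={n4,n8,n9}
  n3: DF=∅
  n4: DF={n8,n9}
  n5: DF={n8,n9}
  n6: DF={n8,n9}
  n7: DF={n8,n9}
  n8: DF={n9}
  n9: DF=∅

φ for g: defs {n0,n4,n7,n9}
  DF⁺ = {n8,n9}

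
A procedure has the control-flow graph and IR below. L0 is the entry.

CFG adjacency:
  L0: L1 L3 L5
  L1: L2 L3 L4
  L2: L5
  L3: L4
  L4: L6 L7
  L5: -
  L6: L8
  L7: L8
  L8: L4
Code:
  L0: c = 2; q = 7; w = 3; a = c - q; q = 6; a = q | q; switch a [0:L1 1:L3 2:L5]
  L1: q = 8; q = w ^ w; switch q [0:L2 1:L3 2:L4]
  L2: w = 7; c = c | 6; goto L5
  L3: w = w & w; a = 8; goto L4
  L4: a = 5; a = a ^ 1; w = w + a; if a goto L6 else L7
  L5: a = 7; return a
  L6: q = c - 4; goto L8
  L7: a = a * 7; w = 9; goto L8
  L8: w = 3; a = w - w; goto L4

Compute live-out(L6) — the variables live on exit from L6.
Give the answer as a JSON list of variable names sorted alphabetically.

Per-block:
  L0 def {a,c,q,w} use ∅
  L1 def {q} use {w}
  L2 def {c,w} use {c}
  L3 def {a,w} use {w}
  L4 def {a,w} use {w}
  L5 def {a} use ∅
  L6 def {q} use {c}
  L7 def {a,w} use {a}
  L8 def {a,w} use ∅

Live sets:
  L0 li=∅ lo={c,w}
  L1 li={c,w} lo={c,w}
  L2 li={c} lo=∅
  L3 li={c,w} lo={c,w}
  L4 li={c,w} lo={a,c}
  L5 li=∅ lo=∅
  L6 li={c} lo={c}
  L7 li={a,c} lo={c}
  L8 li={c} lo={c,w}

live-out(L6) = ["c"]

Answer: ["c"]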